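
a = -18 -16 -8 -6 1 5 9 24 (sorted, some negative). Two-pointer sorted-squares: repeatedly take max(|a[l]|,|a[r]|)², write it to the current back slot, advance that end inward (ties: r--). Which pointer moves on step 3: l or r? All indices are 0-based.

l

[0,7] |-18|<=|24| out[7]=576 → r--
[0,6] |-18|>|9| out[6]=324 → l++
[1,6] |-16|>|9| out[5]=256 → l++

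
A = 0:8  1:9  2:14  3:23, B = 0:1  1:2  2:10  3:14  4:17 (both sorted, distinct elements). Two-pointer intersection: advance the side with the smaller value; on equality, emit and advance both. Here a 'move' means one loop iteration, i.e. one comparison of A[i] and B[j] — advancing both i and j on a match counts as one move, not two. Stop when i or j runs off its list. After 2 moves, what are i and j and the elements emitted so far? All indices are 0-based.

[i=0,j=0] 8>1 → j++
[i=0,j=1] 8>2 → j++

i=0, j=2, emitted=[]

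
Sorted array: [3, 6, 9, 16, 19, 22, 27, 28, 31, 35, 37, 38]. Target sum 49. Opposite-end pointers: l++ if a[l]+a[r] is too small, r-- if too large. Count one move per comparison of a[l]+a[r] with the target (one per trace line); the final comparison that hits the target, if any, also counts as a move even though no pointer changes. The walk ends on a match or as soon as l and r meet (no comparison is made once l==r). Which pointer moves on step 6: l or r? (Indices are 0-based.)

[0,11] 3+38=41 <49 → l++
[1,11] 6+38=44 <49 → l++
[2,11] 9+38=47 <49 → l++
[3,11] 16+38=54 >49 → r--
[3,10] 16+37=53 >49 → r--
[3,9] 16+35=51 >49 → r--

r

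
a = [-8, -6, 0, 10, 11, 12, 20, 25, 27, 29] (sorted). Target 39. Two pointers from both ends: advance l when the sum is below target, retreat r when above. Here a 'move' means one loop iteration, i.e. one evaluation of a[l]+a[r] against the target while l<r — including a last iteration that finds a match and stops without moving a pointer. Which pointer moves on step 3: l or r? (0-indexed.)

l

l=0 r=9: -8+29=21 <39, l++
l=1 r=9: -6+29=23 <39, l++
l=2 r=9: 0+29=29 <39, l++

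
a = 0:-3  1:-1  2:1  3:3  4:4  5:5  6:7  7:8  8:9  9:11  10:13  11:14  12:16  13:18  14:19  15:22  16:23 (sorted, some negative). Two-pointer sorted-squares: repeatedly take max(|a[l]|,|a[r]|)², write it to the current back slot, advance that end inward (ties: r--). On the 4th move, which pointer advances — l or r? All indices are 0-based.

[0,16] |-3|<=|23| out[16]=529 → r--
[0,15] |-3|<=|22| out[15]=484 → r--
[0,14] |-3|<=|19| out[14]=361 → r--
[0,13] |-3|<=|18| out[13]=324 → r--

r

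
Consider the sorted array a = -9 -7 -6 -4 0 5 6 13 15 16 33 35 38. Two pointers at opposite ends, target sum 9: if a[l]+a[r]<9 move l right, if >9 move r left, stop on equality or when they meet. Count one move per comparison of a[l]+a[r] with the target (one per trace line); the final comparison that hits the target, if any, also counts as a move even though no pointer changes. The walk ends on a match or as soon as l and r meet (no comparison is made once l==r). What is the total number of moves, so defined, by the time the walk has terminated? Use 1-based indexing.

l=1 r=13: -9+38=29 >9, r--
l=1 r=12: -9+35=26 >9, r--
l=1 r=11: -9+33=24 >9, r--
l=1 r=10: -9+16=7 <9, l++
l=2 r=10: -7+16=9, found

5 moves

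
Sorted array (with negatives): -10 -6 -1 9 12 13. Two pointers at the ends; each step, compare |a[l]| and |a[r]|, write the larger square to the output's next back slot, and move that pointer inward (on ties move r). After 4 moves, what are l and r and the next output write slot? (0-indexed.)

[0,5] |-10|<=|13| out[5]=169 → r--
[0,4] |-10|<=|12| out[4]=144 → r--
[0,3] |-10|>|9| out[3]=100 → l++
[1,3] |-6|<=|9| out[2]=81 → r--

l=1, r=2, next write slot=1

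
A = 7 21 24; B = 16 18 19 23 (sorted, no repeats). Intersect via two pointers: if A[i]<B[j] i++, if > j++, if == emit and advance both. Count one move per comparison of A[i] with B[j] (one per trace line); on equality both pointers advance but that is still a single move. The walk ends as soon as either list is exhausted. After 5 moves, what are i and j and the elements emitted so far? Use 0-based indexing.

i=2, j=3, emitted=[]

[i=0,j=0] 7<16 → i++
[i=1,j=0] 21>16 → j++
[i=1,j=1] 21>18 → j++
[i=1,j=2] 21>19 → j++
[i=1,j=3] 21<23 → i++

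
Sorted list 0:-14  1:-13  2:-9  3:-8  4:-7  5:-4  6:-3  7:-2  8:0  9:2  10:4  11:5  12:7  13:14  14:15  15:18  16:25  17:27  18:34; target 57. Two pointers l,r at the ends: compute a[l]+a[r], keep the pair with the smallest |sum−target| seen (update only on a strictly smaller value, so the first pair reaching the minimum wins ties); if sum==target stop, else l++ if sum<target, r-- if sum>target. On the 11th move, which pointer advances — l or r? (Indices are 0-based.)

l

[0,18] -14+34=20 d=37 * → l++
[1,18] -13+34=21 d=36 * → l++
[2,18] -9+34=25 d=32 * → l++
[3,18] -8+34=26 d=31 * → l++
[4,18] -7+34=27 d=30 * → l++
[5,18] -4+34=30 d=27 * → l++
[6,18] -3+34=31 d=26 * → l++
[7,18] -2+34=32 d=25 * → l++
[8,18] 0+34=34 d=23 * → l++
[9,18] 2+34=36 d=21 * → l++
[10,18] 4+34=38 d=19 * → l++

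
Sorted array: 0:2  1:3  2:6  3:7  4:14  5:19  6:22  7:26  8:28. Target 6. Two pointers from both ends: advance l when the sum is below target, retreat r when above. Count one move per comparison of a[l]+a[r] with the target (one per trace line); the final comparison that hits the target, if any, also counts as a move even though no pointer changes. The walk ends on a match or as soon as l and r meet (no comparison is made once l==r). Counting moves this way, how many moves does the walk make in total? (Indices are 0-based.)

8 moves

[0,8] 2+28=30 >6 → r--
[0,7] 2+26=28 >6 → r--
[0,6] 2+22=24 >6 → r--
[0,5] 2+19=21 >6 → r--
[0,4] 2+14=16 >6 → r--
[0,3] 2+7=9 >6 → r--
[0,2] 2+6=8 >6 → r--
[0,1] 2+3=5 <6 → l++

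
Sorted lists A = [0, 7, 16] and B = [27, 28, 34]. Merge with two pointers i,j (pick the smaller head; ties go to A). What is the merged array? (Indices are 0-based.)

i=0 j=0: A[i]=0<=B[j]=27 take 0, i++
i=1 j=0: A[i]=7<=B[j]=27 take 7, i++
i=2 j=0: A[i]=16<=B[j]=27 take 16, i++
i=3 j=0: A done, take B[j]=27, j++
i=3 j=1: A done, take B[j]=28, j++
i=3 j=2: A done, take B[j]=34, j++

[0, 7, 16, 27, 28, 34]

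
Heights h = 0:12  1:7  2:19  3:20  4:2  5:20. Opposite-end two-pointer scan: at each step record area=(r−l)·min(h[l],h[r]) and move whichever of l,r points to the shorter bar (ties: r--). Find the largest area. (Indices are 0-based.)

max area = 60

l=0 r=5: min(12,20)*5=60 best=60 *, l++
l=1 r=5: min(7,20)*4=28 best=60, l++
l=2 r=5: min(19,20)*3=57 best=60, l++
l=3 r=5: min(20,20)*2=40 best=60, r--
l=3 r=4: min(20,2)*1=2 best=60, r--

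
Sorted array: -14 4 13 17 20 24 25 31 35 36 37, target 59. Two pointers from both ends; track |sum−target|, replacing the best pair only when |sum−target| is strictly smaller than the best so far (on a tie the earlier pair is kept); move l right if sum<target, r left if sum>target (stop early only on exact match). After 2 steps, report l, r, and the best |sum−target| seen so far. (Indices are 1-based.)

l=1 r=11: -14+37=23 d=36 *, l++
l=2 r=11: 4+37=41 d=18 *, l++

l=3, r=11, best |Δ|=18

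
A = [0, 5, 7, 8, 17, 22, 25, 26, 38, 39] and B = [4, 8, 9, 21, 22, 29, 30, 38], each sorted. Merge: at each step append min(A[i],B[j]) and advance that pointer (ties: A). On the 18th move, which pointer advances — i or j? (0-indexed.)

i=0 j=0: A[i]=0<=B[j]=4 take 0, i++
i=1 j=0: A[i]=5>B[j]=4 take 4, j++
i=1 j=1: A[i]=5<=B[j]=8 take 5, i++
i=2 j=1: A[i]=7<=B[j]=8 take 7, i++
i=3 j=1: A[i]=8<=B[j]=8 take 8, i++
i=4 j=1: A[i]=17>B[j]=8 take 8, j++
i=4 j=2: A[i]=17>B[j]=9 take 9, j++
i=4 j=3: A[i]=17<=B[j]=21 take 17, i++
i=5 j=3: A[i]=22>B[j]=21 take 21, j++
i=5 j=4: A[i]=22<=B[j]=22 take 22, i++
i=6 j=4: A[i]=25>B[j]=22 take 22, j++
i=6 j=5: A[i]=25<=B[j]=29 take 25, i++
i=7 j=5: A[i]=26<=B[j]=29 take 26, i++
i=8 j=5: A[i]=38>B[j]=29 take 29, j++
i=8 j=6: A[i]=38>B[j]=30 take 30, j++
i=8 j=7: A[i]=38<=B[j]=38 take 38, i++
i=9 j=7: A[i]=39>B[j]=38 take 38, j++
i=9 j=8: B done, take A[i]=39, i++

i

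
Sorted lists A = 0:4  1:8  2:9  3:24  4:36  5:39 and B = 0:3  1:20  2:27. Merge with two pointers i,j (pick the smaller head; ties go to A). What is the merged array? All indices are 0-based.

[3, 4, 8, 9, 20, 24, 27, 36, 39]

i=0 j=0: A[i]=4>B[j]=3 take 3, j++
i=0 j=1: A[i]=4<=B[j]=20 take 4, i++
i=1 j=1: A[i]=8<=B[j]=20 take 8, i++
i=2 j=1: A[i]=9<=B[j]=20 take 9, i++
i=3 j=1: A[i]=24>B[j]=20 take 20, j++
i=3 j=2: A[i]=24<=B[j]=27 take 24, i++
i=4 j=2: A[i]=36>B[j]=27 take 27, j++
i=4 j=3: B done, take A[i]=36, i++
i=5 j=3: B done, take A[i]=39, i++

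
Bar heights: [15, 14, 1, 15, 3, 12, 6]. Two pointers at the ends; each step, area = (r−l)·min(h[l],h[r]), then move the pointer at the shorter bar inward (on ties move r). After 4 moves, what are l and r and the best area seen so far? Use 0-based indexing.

[0,6] min(15,6)*6=36 best=36 * → r--
[0,5] min(15,12)*5=60 best=60 * → r--
[0,4] min(15,3)*4=12 best=60 → r--
[0,3] min(15,15)*3=45 best=60 → r--

l=0, r=2, best area=60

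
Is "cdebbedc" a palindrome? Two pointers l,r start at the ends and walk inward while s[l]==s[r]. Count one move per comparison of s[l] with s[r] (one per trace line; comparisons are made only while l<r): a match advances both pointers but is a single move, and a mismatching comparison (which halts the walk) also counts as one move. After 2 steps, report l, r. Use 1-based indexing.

l=1 r=8: 'c'=='c', l++,r--
l=2 r=7: 'd'=='d', l++,r--

l=3, r=6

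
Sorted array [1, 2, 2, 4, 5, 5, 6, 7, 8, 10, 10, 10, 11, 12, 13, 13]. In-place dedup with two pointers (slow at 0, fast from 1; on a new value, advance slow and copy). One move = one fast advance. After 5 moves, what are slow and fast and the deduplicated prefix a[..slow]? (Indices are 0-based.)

(s=0,f=1) a[fast]=2≠a[slow]=1 write a[1]=2 → slow++,fast++
(s=1,f=2) a[fast]=2=a[slow] dup → fast++
(s=1,f=3) a[fast]=4≠a[slow]=2 write a[2]=4 → slow++,fast++
(s=2,f=4) a[fast]=5≠a[slow]=4 write a[3]=5 → slow++,fast++
(s=3,f=5) a[fast]=5=a[slow] dup → fast++

slow=3, fast=6, prefix=[1, 2, 4, 5]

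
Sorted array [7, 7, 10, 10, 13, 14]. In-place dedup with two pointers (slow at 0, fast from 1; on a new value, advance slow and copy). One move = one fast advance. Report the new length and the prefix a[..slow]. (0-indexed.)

slow=0 fast=1: a[fast]=7=a[slow] dup, fast++
slow=0 fast=2: a[fast]=10≠a[slow]=7 write a[1]=10, slow++,fast++
slow=1 fast=3: a[fast]=10=a[slow] dup, fast++
slow=1 fast=4: a[fast]=13≠a[slow]=10 write a[2]=13, slow++,fast++
slow=2 fast=5: a[fast]=14≠a[slow]=13 write a[3]=14, slow++,fast++

length 4; prefix = [7, 10, 13, 14]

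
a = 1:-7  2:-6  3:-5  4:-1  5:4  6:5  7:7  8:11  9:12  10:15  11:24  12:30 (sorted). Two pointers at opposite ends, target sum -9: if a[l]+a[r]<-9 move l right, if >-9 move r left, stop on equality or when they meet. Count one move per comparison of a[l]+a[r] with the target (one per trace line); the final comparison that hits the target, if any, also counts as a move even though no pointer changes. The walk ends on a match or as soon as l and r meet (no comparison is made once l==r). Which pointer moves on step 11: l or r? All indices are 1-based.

l

[1,12] -7+30=23 >-9 → r--
[1,11] -7+24=17 >-9 → r--
[1,10] -7+15=8 >-9 → r--
[1,9] -7+12=5 >-9 → r--
[1,8] -7+11=4 >-9 → r--
[1,7] -7+7=0 >-9 → r--
[1,6] -7+5=-2 >-9 → r--
[1,5] -7+4=-3 >-9 → r--
[1,4] -7+-1=-8 >-9 → r--
[1,3] -7+-5=-12 <-9 → l++
[2,3] -6+-5=-11 <-9 → l++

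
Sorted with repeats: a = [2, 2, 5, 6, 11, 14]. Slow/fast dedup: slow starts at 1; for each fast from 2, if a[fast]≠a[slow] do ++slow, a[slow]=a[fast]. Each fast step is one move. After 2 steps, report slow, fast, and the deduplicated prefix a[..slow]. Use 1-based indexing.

slow=2, fast=4, prefix=[2, 5]

(s=1,f=2) a[fast]=2=a[slow] dup → fast++
(s=1,f=3) a[fast]=5≠a[slow]=2 write a[2]=5 → slow++,fast++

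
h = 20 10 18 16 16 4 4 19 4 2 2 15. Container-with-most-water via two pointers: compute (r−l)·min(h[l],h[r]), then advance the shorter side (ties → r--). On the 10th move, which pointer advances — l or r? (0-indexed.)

r

l=0 r=11: min(20,15)*11=165 best=165 *, r--
l=0 r=10: min(20,2)*10=20 best=165, r--
l=0 r=9: min(20,2)*9=18 best=165, r--
l=0 r=8: min(20,4)*8=32 best=165, r--
l=0 r=7: min(20,19)*7=133 best=165, r--
l=0 r=6: min(20,4)*6=24 best=165, r--
l=0 r=5: min(20,4)*5=20 best=165, r--
l=0 r=4: min(20,16)*4=64 best=165, r--
l=0 r=3: min(20,16)*3=48 best=165, r--
l=0 r=2: min(20,18)*2=36 best=165, r--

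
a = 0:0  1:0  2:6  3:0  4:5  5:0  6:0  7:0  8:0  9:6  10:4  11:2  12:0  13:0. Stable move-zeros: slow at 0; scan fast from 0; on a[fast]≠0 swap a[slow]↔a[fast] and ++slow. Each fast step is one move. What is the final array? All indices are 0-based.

[6, 5, 6, 4, 2, 0, 0, 0, 0, 0, 0, 0, 0, 0]

(s=0,f=0) a[fast]=0 → fast++
(s=0,f=1) a[fast]=0 → fast++
(s=0,f=2) a[fast]=6≠0 swap→a[0]=6 → slow++,fast++
(s=1,f=3) a[fast]=0 → fast++
(s=1,f=4) a[fast]=5≠0 swap→a[1]=5 → slow++,fast++
(s=2,f=5) a[fast]=0 → fast++
(s=2,f=6) a[fast]=0 → fast++
(s=2,f=7) a[fast]=0 → fast++
(s=2,f=8) a[fast]=0 → fast++
(s=2,f=9) a[fast]=6≠0 swap→a[2]=6 → slow++,fast++
(s=3,f=10) a[fast]=4≠0 swap→a[3]=4 → slow++,fast++
(s=4,f=11) a[fast]=2≠0 swap→a[4]=2 → slow++,fast++
(s=5,f=12) a[fast]=0 → fast++
(s=5,f=13) a[fast]=0 → fast++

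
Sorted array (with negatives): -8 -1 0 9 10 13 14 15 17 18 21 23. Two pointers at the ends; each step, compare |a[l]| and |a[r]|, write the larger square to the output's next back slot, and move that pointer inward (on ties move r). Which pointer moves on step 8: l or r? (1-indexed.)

r

[1,12] |-8|<=|23| out[12]=529 → r--
[1,11] |-8|<=|21| out[11]=441 → r--
[1,10] |-8|<=|18| out[10]=324 → r--
[1,9] |-8|<=|17| out[9]=289 → r--
[1,8] |-8|<=|15| out[8]=225 → r--
[1,7] |-8|<=|14| out[7]=196 → r--
[1,6] |-8|<=|13| out[6]=169 → r--
[1,5] |-8|<=|10| out[5]=100 → r--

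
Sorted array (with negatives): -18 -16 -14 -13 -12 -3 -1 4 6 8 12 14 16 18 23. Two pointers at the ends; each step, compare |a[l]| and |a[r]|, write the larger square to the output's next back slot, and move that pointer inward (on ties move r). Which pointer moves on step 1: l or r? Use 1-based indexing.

r

[1,15] |-18|<=|23| out[15]=529 → r--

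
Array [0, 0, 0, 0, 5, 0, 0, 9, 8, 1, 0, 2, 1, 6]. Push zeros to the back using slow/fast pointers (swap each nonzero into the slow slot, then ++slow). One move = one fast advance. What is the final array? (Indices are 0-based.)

slow=0 fast=0: a[fast]=0, fast++
slow=0 fast=1: a[fast]=0, fast++
slow=0 fast=2: a[fast]=0, fast++
slow=0 fast=3: a[fast]=0, fast++
slow=0 fast=4: a[fast]=5≠0 swap→a[0]=5, slow++,fast++
slow=1 fast=5: a[fast]=0, fast++
slow=1 fast=6: a[fast]=0, fast++
slow=1 fast=7: a[fast]=9≠0 swap→a[1]=9, slow++,fast++
slow=2 fast=8: a[fast]=8≠0 swap→a[2]=8, slow++,fast++
slow=3 fast=9: a[fast]=1≠0 swap→a[3]=1, slow++,fast++
slow=4 fast=10: a[fast]=0, fast++
slow=4 fast=11: a[fast]=2≠0 swap→a[4]=2, slow++,fast++
slow=5 fast=12: a[fast]=1≠0 swap→a[5]=1, slow++,fast++
slow=6 fast=13: a[fast]=6≠0 swap→a[6]=6, slow++,fast++

[5, 9, 8, 1, 2, 1, 6, 0, 0, 0, 0, 0, 0, 0]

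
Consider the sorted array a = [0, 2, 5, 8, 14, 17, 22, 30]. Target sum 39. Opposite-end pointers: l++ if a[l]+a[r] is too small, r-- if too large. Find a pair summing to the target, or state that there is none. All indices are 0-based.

(17, 22)

l=0 r=7: 0+30=30 <39, l++
l=1 r=7: 2+30=32 <39, l++
l=2 r=7: 5+30=35 <39, l++
l=3 r=7: 8+30=38 <39, l++
l=4 r=7: 14+30=44 >39, r--
l=4 r=6: 14+22=36 <39, l++
l=5 r=6: 17+22=39, found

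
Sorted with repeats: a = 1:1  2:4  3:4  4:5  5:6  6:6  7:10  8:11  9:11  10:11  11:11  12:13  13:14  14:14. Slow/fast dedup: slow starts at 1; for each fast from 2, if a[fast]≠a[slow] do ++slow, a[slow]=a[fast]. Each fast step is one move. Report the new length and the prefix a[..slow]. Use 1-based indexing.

length 8; prefix = [1, 4, 5, 6, 10, 11, 13, 14]

slow=1 fast=2: a[fast]=4≠a[slow]=1 write a[2]=4, slow++,fast++
slow=2 fast=3: a[fast]=4=a[slow] dup, fast++
slow=2 fast=4: a[fast]=5≠a[slow]=4 write a[3]=5, slow++,fast++
slow=3 fast=5: a[fast]=6≠a[slow]=5 write a[4]=6, slow++,fast++
slow=4 fast=6: a[fast]=6=a[slow] dup, fast++
slow=4 fast=7: a[fast]=10≠a[slow]=6 write a[5]=10, slow++,fast++
slow=5 fast=8: a[fast]=11≠a[slow]=10 write a[6]=11, slow++,fast++
slow=6 fast=9: a[fast]=11=a[slow] dup, fast++
slow=6 fast=10: a[fast]=11=a[slow] dup, fast++
slow=6 fast=11: a[fast]=11=a[slow] dup, fast++
slow=6 fast=12: a[fast]=13≠a[slow]=11 write a[7]=13, slow++,fast++
slow=7 fast=13: a[fast]=14≠a[slow]=13 write a[8]=14, slow++,fast++
slow=8 fast=14: a[fast]=14=a[slow] dup, fast++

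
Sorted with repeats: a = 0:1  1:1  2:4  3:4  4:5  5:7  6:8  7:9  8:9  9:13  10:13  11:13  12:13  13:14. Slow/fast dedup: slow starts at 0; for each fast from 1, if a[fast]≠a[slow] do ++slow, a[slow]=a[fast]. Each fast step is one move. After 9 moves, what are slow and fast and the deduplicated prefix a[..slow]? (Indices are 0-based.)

slow=6, fast=10, prefix=[1, 4, 5, 7, 8, 9, 13]

slow=0 fast=1: a[fast]=1=a[slow] dup, fast++
slow=0 fast=2: a[fast]=4≠a[slow]=1 write a[1]=4, slow++,fast++
slow=1 fast=3: a[fast]=4=a[slow] dup, fast++
slow=1 fast=4: a[fast]=5≠a[slow]=4 write a[2]=5, slow++,fast++
slow=2 fast=5: a[fast]=7≠a[slow]=5 write a[3]=7, slow++,fast++
slow=3 fast=6: a[fast]=8≠a[slow]=7 write a[4]=8, slow++,fast++
slow=4 fast=7: a[fast]=9≠a[slow]=8 write a[5]=9, slow++,fast++
slow=5 fast=8: a[fast]=9=a[slow] dup, fast++
slow=5 fast=9: a[fast]=13≠a[slow]=9 write a[6]=13, slow++,fast++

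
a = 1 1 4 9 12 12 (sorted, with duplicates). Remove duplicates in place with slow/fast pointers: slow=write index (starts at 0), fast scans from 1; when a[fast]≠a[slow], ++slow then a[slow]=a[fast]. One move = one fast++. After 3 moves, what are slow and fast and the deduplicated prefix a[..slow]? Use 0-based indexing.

slow=2, fast=4, prefix=[1, 4, 9]

(s=0,f=1) a[fast]=1=a[slow] dup → fast++
(s=0,f=2) a[fast]=4≠a[slow]=1 write a[1]=4 → slow++,fast++
(s=1,f=3) a[fast]=9≠a[slow]=4 write a[2]=9 → slow++,fast++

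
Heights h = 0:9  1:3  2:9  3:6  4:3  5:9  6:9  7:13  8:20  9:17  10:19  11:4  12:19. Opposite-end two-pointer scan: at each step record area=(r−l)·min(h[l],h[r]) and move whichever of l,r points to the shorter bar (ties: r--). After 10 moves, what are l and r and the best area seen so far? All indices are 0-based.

l=8, r=10, best area=108

l=0 r=12: min(9,19)*12=108 best=108 *, l++
l=1 r=12: min(3,19)*11=33 best=108, l++
l=2 r=12: min(9,19)*10=90 best=108, l++
l=3 r=12: min(6,19)*9=54 best=108, l++
l=4 r=12: min(3,19)*8=24 best=108, l++
l=5 r=12: min(9,19)*7=63 best=108, l++
l=6 r=12: min(9,19)*6=54 best=108, l++
l=7 r=12: min(13,19)*5=65 best=108, l++
l=8 r=12: min(20,19)*4=76 best=108, r--
l=8 r=11: min(20,4)*3=12 best=108, r--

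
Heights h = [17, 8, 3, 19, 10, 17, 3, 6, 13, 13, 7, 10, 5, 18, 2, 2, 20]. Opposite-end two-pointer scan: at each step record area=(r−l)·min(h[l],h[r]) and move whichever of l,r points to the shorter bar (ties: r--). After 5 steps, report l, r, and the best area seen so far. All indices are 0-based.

[0,16] min(17,20)*16=272 best=272 * → l++
[1,16] min(8,20)*15=120 best=272 → l++
[2,16] min(3,20)*14=42 best=272 → l++
[3,16] min(19,20)*13=247 best=272 → l++
[4,16] min(10,20)*12=120 best=272 → l++

l=5, r=16, best area=272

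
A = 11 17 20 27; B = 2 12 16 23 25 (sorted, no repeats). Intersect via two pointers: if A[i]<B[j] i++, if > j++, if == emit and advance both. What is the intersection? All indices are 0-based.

intersection = []

[i=0,j=0] 11>2 → j++
[i=0,j=1] 11<12 → i++
[i=1,j=1] 17>12 → j++
[i=1,j=2] 17>16 → j++
[i=1,j=3] 17<23 → i++
[i=2,j=3] 20<23 → i++
[i=3,j=3] 27>23 → j++
[i=3,j=4] 27>25 → j++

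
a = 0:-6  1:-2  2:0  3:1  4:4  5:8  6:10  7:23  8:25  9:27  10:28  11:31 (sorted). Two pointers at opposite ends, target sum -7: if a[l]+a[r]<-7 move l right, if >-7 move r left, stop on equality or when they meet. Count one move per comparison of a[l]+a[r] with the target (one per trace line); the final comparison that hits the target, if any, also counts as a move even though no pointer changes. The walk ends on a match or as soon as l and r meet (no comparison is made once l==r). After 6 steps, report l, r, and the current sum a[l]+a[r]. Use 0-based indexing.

l=0, r=5, sum=2

[0,11] -6+31=25 >-7 → r--
[0,10] -6+28=22 >-7 → r--
[0,9] -6+27=21 >-7 → r--
[0,8] -6+25=19 >-7 → r--
[0,7] -6+23=17 >-7 → r--
[0,6] -6+10=4 >-7 → r--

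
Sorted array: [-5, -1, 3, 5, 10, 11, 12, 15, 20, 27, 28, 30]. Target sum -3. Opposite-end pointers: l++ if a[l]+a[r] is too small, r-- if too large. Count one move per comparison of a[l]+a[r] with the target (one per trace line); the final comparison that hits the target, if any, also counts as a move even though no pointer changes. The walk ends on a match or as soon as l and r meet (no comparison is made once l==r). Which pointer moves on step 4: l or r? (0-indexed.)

r

l=0 r=11: -5+30=25 >-3, r--
l=0 r=10: -5+28=23 >-3, r--
l=0 r=9: -5+27=22 >-3, r--
l=0 r=8: -5+20=15 >-3, r--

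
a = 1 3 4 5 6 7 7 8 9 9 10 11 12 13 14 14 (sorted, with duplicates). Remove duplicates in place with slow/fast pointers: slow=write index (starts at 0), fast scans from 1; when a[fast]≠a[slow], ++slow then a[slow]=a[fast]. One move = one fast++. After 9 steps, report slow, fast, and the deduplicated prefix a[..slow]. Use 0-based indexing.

(s=0,f=1) a[fast]=3≠a[slow]=1 write a[1]=3 → slow++,fast++
(s=1,f=2) a[fast]=4≠a[slow]=3 write a[2]=4 → slow++,fast++
(s=2,f=3) a[fast]=5≠a[slow]=4 write a[3]=5 → slow++,fast++
(s=3,f=4) a[fast]=6≠a[slow]=5 write a[4]=6 → slow++,fast++
(s=4,f=5) a[fast]=7≠a[slow]=6 write a[5]=7 → slow++,fast++
(s=5,f=6) a[fast]=7=a[slow] dup → fast++
(s=5,f=7) a[fast]=8≠a[slow]=7 write a[6]=8 → slow++,fast++
(s=6,f=8) a[fast]=9≠a[slow]=8 write a[7]=9 → slow++,fast++
(s=7,f=9) a[fast]=9=a[slow] dup → fast++

slow=7, fast=10, prefix=[1, 3, 4, 5, 6, 7, 8, 9]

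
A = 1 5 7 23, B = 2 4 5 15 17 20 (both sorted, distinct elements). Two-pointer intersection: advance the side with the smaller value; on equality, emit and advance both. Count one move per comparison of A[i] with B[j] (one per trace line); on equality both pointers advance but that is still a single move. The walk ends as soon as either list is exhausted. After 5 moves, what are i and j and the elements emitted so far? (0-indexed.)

i=3, j=3, emitted=[5]

i=0 j=0: 1<2, i++
i=1 j=0: 5>2, j++
i=1 j=1: 5>4, j++
i=1 j=2: 5==5 emit, i++,j++
i=2 j=3: 7<15, i++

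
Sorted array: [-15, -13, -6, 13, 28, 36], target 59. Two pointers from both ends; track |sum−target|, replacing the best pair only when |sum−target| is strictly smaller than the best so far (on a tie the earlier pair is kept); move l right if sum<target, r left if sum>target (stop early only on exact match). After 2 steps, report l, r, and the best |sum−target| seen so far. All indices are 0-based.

[0,5] -15+36=21 d=38 * → l++
[1,5] -13+36=23 d=36 * → l++

l=2, r=5, best |Δ|=36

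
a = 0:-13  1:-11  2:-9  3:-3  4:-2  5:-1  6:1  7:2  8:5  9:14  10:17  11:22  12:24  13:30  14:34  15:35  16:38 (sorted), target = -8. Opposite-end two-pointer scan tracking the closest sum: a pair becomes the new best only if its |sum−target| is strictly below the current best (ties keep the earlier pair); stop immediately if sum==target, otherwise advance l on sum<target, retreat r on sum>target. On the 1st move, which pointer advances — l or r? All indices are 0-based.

r

l=0 r=16: -13+38=25 d=33 *, r--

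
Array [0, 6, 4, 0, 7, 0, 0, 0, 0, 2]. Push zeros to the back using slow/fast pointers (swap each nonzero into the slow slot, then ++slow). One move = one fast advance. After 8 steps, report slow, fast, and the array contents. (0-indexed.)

(s=0,f=0) a[fast]=0 → fast++
(s=0,f=1) a[fast]=6≠0 swap→a[0]=6 → slow++,fast++
(s=1,f=2) a[fast]=4≠0 swap→a[1]=4 → slow++,fast++
(s=2,f=3) a[fast]=0 → fast++
(s=2,f=4) a[fast]=7≠0 swap→a[2]=7 → slow++,fast++
(s=3,f=5) a[fast]=0 → fast++
(s=3,f=6) a[fast]=0 → fast++
(s=3,f=7) a[fast]=0 → fast++

slow=3, fast=8, a=[6, 4, 7, 0, 0, 0, 0, 0, 0, 2]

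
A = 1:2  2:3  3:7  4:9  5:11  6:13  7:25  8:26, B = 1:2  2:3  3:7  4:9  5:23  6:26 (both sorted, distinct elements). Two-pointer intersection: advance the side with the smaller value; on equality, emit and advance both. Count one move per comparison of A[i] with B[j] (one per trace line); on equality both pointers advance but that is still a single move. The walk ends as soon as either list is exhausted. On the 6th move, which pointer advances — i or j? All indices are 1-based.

[i=1,j=1] 2==2 emit → i++,j++
[i=2,j=2] 3==3 emit → i++,j++
[i=3,j=3] 7==7 emit → i++,j++
[i=4,j=4] 9==9 emit → i++,j++
[i=5,j=5] 11<23 → i++
[i=6,j=5] 13<23 → i++

i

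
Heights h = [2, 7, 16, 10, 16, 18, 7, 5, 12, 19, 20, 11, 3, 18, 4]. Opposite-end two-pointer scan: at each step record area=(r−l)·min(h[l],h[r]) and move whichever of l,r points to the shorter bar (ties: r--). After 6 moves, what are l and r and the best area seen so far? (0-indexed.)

l=0 r=14: min(2,4)*14=28 best=28 *, l++
l=1 r=14: min(7,4)*13=52 best=52 *, r--
l=1 r=13: min(7,18)*12=84 best=84 *, l++
l=2 r=13: min(16,18)*11=176 best=176 *, l++
l=3 r=13: min(10,18)*10=100 best=176, l++
l=4 r=13: min(16,18)*9=144 best=176, l++

l=5, r=13, best area=176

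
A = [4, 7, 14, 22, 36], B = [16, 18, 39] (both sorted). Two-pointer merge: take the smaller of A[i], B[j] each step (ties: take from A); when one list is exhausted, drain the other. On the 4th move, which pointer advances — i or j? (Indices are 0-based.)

i=0 j=0: A[i]=4<=B[j]=16 take 4, i++
i=1 j=0: A[i]=7<=B[j]=16 take 7, i++
i=2 j=0: A[i]=14<=B[j]=16 take 14, i++
i=3 j=0: A[i]=22>B[j]=16 take 16, j++

j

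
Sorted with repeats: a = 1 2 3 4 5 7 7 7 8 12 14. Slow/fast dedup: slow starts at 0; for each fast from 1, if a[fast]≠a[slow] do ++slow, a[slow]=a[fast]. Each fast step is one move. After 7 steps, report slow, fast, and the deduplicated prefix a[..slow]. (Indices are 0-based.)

slow=5, fast=8, prefix=[1, 2, 3, 4, 5, 7]

slow=0 fast=1: a[fast]=2≠a[slow]=1 write a[1]=2, slow++,fast++
slow=1 fast=2: a[fast]=3≠a[slow]=2 write a[2]=3, slow++,fast++
slow=2 fast=3: a[fast]=4≠a[slow]=3 write a[3]=4, slow++,fast++
slow=3 fast=4: a[fast]=5≠a[slow]=4 write a[4]=5, slow++,fast++
slow=4 fast=5: a[fast]=7≠a[slow]=5 write a[5]=7, slow++,fast++
slow=5 fast=6: a[fast]=7=a[slow] dup, fast++
slow=5 fast=7: a[fast]=7=a[slow] dup, fast++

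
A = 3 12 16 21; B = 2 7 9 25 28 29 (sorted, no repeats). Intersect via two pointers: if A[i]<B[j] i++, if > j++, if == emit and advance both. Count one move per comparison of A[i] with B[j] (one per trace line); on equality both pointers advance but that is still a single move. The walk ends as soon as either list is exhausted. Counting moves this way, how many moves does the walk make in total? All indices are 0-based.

7 moves

[i=0,j=0] 3>2 → j++
[i=0,j=1] 3<7 → i++
[i=1,j=1] 12>7 → j++
[i=1,j=2] 12>9 → j++
[i=1,j=3] 12<25 → i++
[i=2,j=3] 16<25 → i++
[i=3,j=3] 21<25 → i++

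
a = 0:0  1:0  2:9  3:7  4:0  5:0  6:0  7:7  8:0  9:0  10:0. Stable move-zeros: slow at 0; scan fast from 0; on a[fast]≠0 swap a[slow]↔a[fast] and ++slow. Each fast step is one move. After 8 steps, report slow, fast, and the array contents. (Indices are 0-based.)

slow=3, fast=8, a=[9, 7, 7, 0, 0, 0, 0, 0, 0, 0, 0]

slow=0 fast=0: a[fast]=0, fast++
slow=0 fast=1: a[fast]=0, fast++
slow=0 fast=2: a[fast]=9≠0 swap→a[0]=9, slow++,fast++
slow=1 fast=3: a[fast]=7≠0 swap→a[1]=7, slow++,fast++
slow=2 fast=4: a[fast]=0, fast++
slow=2 fast=5: a[fast]=0, fast++
slow=2 fast=6: a[fast]=0, fast++
slow=2 fast=7: a[fast]=7≠0 swap→a[2]=7, slow++,fast++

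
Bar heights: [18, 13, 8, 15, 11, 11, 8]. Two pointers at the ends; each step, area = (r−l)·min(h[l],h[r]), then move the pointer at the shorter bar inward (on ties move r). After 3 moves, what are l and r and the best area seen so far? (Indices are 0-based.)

l=0, r=3, best area=55

[0,6] min(18,8)*6=48 best=48 * → r--
[0,5] min(18,11)*5=55 best=55 * → r--
[0,4] min(18,11)*4=44 best=55 → r--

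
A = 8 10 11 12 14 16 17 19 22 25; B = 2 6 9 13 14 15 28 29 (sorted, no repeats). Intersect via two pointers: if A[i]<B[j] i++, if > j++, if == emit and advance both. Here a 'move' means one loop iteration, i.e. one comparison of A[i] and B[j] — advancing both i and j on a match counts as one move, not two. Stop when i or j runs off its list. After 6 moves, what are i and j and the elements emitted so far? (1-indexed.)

i=4, j=4, emitted=[]

[i=1,j=1] 8>2 → j++
[i=1,j=2] 8>6 → j++
[i=1,j=3] 8<9 → i++
[i=2,j=3] 10>9 → j++
[i=2,j=4] 10<13 → i++
[i=3,j=4] 11<13 → i++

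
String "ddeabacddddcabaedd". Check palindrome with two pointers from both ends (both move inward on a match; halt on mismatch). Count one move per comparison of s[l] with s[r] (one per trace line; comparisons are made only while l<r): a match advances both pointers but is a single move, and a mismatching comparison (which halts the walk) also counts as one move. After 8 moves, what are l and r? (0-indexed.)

l=8, r=9

[0,17] 'd'=='d' → l++,r--
[1,16] 'd'=='d' → l++,r--
[2,15] 'e'=='e' → l++,r--
[3,14] 'a'=='a' → l++,r--
[4,13] 'b'=='b' → l++,r--
[5,12] 'a'=='a' → l++,r--
[6,11] 'c'=='c' → l++,r--
[7,10] 'd'=='d' → l++,r--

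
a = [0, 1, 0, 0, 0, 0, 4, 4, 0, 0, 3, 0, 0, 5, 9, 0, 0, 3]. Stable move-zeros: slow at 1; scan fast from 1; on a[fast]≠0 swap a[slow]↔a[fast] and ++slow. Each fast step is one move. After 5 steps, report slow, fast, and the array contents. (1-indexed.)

slow=2, fast=6, a=[1, 0, 0, 0, 0, 0, 4, 4, 0, 0, 3, 0, 0, 5, 9, 0, 0, 3]

slow=1 fast=1: a[fast]=0, fast++
slow=1 fast=2: a[fast]=1≠0 swap→a[1]=1, slow++,fast++
slow=2 fast=3: a[fast]=0, fast++
slow=2 fast=4: a[fast]=0, fast++
slow=2 fast=5: a[fast]=0, fast++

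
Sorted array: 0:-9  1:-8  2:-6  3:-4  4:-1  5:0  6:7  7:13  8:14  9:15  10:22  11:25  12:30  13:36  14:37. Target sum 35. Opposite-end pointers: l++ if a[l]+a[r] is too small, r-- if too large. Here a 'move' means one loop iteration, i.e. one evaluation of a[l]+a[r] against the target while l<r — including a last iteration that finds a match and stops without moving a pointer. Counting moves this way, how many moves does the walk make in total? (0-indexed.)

l=0 r=14: -9+37=28 <35, l++
l=1 r=14: -8+37=29 <35, l++
l=2 r=14: -6+37=31 <35, l++
l=3 r=14: -4+37=33 <35, l++
l=4 r=14: -1+37=36 >35, r--
l=4 r=13: -1+36=35, found

6 moves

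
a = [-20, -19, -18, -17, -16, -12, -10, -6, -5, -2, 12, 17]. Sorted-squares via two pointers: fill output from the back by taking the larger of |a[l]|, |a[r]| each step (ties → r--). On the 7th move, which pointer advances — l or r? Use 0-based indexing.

r

[0,11] |-20|>|17| out[11]=400 → l++
[1,11] |-19|>|17| out[10]=361 → l++
[2,11] |-18|>|17| out[9]=324 → l++
[3,11] |-17|<=|17| out[8]=289 → r--
[3,10] |-17|>|12| out[7]=289 → l++
[4,10] |-16|>|12| out[6]=256 → l++
[5,10] |-12|<=|12| out[5]=144 → r--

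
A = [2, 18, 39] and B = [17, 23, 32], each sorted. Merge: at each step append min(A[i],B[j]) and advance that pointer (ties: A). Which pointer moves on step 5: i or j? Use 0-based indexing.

[i=0,j=0] A[i]=2<=B[j]=17 take 2 → i++
[i=1,j=0] A[i]=18>B[j]=17 take 17 → j++
[i=1,j=1] A[i]=18<=B[j]=23 take 18 → i++
[i=2,j=1] A[i]=39>B[j]=23 take 23 → j++
[i=2,j=2] A[i]=39>B[j]=32 take 32 → j++

j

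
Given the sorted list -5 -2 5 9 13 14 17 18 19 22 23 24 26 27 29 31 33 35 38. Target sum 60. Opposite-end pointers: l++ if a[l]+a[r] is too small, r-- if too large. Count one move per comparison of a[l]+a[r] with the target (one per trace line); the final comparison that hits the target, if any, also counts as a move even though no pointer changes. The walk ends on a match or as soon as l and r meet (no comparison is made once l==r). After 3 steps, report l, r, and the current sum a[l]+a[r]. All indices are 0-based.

l=3, r=18, sum=47

[0,18] -5+38=33 <60 → l++
[1,18] -2+38=36 <60 → l++
[2,18] 5+38=43 <60 → l++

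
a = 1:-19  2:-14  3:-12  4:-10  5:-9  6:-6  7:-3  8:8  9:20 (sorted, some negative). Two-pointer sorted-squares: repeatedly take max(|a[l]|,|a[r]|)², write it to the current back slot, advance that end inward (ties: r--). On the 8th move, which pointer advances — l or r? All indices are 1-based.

l=1 r=9: |-19|<=|20| out[9]=400, r--
l=1 r=8: |-19|>|8| out[8]=361, l++
l=2 r=8: |-14|>|8| out[7]=196, l++
l=3 r=8: |-12|>|8| out[6]=144, l++
l=4 r=8: |-10|>|8| out[5]=100, l++
l=5 r=8: |-9|>|8| out[4]=81, l++
l=6 r=8: |-6|<=|8| out[3]=64, r--
l=6 r=7: |-6|>|-3| out[2]=36, l++

l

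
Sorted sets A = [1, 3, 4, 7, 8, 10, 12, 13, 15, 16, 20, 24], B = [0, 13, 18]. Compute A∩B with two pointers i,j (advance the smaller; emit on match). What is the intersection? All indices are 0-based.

i=0 j=0: 1>0, j++
i=0 j=1: 1<13, i++
i=1 j=1: 3<13, i++
i=2 j=1: 4<13, i++
i=3 j=1: 7<13, i++
i=4 j=1: 8<13, i++
i=5 j=1: 10<13, i++
i=6 j=1: 12<13, i++
i=7 j=1: 13==13 emit, i++,j++
i=8 j=2: 15<18, i++
i=9 j=2: 16<18, i++
i=10 j=2: 20>18, j++

intersection = [13]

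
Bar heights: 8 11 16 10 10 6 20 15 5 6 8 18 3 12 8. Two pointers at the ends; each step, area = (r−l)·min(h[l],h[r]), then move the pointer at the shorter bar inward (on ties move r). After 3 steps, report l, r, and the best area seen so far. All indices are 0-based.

[0,14] min(8,8)*14=112 best=112 * → r--
[0,13] min(8,12)*13=104 best=112 → l++
[1,13] min(11,12)*12=132 best=132 * → l++

l=2, r=13, best area=132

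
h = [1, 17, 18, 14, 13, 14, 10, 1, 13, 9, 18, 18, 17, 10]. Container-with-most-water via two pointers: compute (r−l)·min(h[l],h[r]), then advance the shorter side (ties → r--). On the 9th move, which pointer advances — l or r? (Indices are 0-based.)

[0,13] min(1,10)*13=13 best=13 * → l++
[1,13] min(17,10)*12=120 best=120 * → r--
[1,12] min(17,17)*11=187 best=187 * → r--
[1,11] min(17,18)*10=170 best=187 → l++
[2,11] min(18,18)*9=162 best=187 → r--
[2,10] min(18,18)*8=144 best=187 → r--
[2,9] min(18,9)*7=63 best=187 → r--
[2,8] min(18,13)*6=78 best=187 → r--
[2,7] min(18,1)*5=5 best=187 → r--

r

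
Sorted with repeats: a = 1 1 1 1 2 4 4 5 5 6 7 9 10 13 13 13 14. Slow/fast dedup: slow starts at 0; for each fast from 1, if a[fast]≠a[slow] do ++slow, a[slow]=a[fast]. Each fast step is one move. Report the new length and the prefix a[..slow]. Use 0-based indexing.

(s=0,f=1) a[fast]=1=a[slow] dup → fast++
(s=0,f=2) a[fast]=1=a[slow] dup → fast++
(s=0,f=3) a[fast]=1=a[slow] dup → fast++
(s=0,f=4) a[fast]=2≠a[slow]=1 write a[1]=2 → slow++,fast++
(s=1,f=5) a[fast]=4≠a[slow]=2 write a[2]=4 → slow++,fast++
(s=2,f=6) a[fast]=4=a[slow] dup → fast++
(s=2,f=7) a[fast]=5≠a[slow]=4 write a[3]=5 → slow++,fast++
(s=3,f=8) a[fast]=5=a[slow] dup → fast++
(s=3,f=9) a[fast]=6≠a[slow]=5 write a[4]=6 → slow++,fast++
(s=4,f=10) a[fast]=7≠a[slow]=6 write a[5]=7 → slow++,fast++
(s=5,f=11) a[fast]=9≠a[slow]=7 write a[6]=9 → slow++,fast++
(s=6,f=12) a[fast]=10≠a[slow]=9 write a[7]=10 → slow++,fast++
(s=7,f=13) a[fast]=13≠a[slow]=10 write a[8]=13 → slow++,fast++
(s=8,f=14) a[fast]=13=a[slow] dup → fast++
(s=8,f=15) a[fast]=13=a[slow] dup → fast++
(s=8,f=16) a[fast]=14≠a[slow]=13 write a[9]=14 → slow++,fast++

length 10; prefix = [1, 2, 4, 5, 6, 7, 9, 10, 13, 14]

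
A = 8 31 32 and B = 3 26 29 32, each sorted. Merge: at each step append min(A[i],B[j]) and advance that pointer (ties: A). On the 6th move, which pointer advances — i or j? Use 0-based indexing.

i

[i=0,j=0] A[i]=8>B[j]=3 take 3 → j++
[i=0,j=1] A[i]=8<=B[j]=26 take 8 → i++
[i=1,j=1] A[i]=31>B[j]=26 take 26 → j++
[i=1,j=2] A[i]=31>B[j]=29 take 29 → j++
[i=1,j=3] A[i]=31<=B[j]=32 take 31 → i++
[i=2,j=3] A[i]=32<=B[j]=32 take 32 → i++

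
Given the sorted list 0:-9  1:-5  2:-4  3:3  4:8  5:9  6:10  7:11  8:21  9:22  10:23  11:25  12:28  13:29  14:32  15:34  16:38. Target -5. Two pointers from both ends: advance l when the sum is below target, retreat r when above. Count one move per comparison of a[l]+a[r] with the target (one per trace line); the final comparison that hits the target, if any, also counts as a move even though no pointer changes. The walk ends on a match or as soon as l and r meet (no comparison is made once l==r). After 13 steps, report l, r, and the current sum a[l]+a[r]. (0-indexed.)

[0,16] -9+38=29 >-5 → r--
[0,15] -9+34=25 >-5 → r--
[0,14] -9+32=23 >-5 → r--
[0,13] -9+29=20 >-5 → r--
[0,12] -9+28=19 >-5 → r--
[0,11] -9+25=16 >-5 → r--
[0,10] -9+23=14 >-5 → r--
[0,9] -9+22=13 >-5 → r--
[0,8] -9+21=12 >-5 → r--
[0,7] -9+11=2 >-5 → r--
[0,6] -9+10=1 >-5 → r--
[0,5] -9+9=0 >-5 → r--
[0,4] -9+8=-1 >-5 → r--

l=0, r=3, sum=-6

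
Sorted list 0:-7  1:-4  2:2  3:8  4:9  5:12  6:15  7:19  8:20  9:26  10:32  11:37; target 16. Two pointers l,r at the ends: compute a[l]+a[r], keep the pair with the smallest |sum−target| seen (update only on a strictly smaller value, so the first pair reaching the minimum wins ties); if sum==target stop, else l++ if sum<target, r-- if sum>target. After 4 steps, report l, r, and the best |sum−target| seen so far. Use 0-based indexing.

l=1, r=8, best |Δ|=3

[0,11] -7+37=30 d=14 * → r--
[0,10] -7+32=25 d=9 * → r--
[0,9] -7+26=19 d=3 * → r--
[0,8] -7+20=13 d=3 → l++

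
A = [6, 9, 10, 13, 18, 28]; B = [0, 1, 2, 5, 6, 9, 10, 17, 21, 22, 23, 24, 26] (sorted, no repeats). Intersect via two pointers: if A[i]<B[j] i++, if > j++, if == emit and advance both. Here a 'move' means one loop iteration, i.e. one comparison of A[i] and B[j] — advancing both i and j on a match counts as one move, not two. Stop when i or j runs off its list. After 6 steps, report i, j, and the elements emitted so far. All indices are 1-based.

i=3, j=7, emitted=[6, 9]

[i=1,j=1] 6>0 → j++
[i=1,j=2] 6>1 → j++
[i=1,j=3] 6>2 → j++
[i=1,j=4] 6>5 → j++
[i=1,j=5] 6==6 emit → i++,j++
[i=2,j=6] 9==9 emit → i++,j++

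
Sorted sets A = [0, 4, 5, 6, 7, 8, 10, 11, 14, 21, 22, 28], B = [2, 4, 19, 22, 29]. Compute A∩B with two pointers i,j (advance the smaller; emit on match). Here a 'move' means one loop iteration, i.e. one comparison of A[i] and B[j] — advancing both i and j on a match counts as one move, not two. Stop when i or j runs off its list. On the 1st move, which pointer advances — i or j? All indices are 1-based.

i=1 j=1: 0<2, i++

i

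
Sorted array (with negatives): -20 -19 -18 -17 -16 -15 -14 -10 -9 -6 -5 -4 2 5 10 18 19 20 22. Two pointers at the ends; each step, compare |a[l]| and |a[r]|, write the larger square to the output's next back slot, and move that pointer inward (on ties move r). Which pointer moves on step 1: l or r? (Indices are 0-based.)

r

l=0 r=18: |-20|<=|22| out[18]=484, r--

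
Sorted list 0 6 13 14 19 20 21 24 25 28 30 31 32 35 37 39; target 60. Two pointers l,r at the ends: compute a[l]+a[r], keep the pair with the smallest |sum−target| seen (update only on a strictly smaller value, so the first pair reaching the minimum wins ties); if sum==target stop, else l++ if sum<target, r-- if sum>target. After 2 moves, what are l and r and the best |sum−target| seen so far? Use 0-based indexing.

l=2, r=15, best |Δ|=15

l=0 r=15: 0+39=39 d=21 *, l++
l=1 r=15: 6+39=45 d=15 *, l++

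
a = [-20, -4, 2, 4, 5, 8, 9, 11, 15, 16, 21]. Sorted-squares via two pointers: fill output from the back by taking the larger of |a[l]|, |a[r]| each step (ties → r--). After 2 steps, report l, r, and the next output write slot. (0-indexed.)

[0,10] |-20|<=|21| out[10]=441 → r--
[0,9] |-20|>|16| out[9]=400 → l++

l=1, r=9, next write slot=8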